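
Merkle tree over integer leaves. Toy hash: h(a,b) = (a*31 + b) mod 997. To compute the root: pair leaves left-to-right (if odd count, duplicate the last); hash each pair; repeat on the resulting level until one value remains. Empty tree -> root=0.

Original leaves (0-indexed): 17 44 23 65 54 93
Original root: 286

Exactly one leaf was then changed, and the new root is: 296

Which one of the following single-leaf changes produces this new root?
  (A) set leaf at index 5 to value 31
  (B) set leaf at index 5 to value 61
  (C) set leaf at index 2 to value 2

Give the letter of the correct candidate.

Answer: A

Derivation:
Original leaves: [17, 44, 23, 65, 54, 93]
Target new root: 296
Try each candidate change and compute the resulting root:
Candidate A: set leaf[5] = 31 -> leaves = [17, 44, 23, 65, 54, 31]
  L0: [17, 44, 23, 65, 54, 31]
  L1: h(17,44)=(17*31+44)%997=571 h(23,65)=(23*31+65)%997=778 h(54,31)=(54*31+31)%997=708 -> [571, 778, 708]
  L2: h(571,778)=(571*31+778)%997=533 h(708,708)=(708*31+708)%997=722 -> [533, 722]
  L3: h(533,722)=(533*31+722)%997=296 -> [296]
  root = 296 == target 296  ** MATCH **
Candidate B: set leaf[5] = 61 -> leaves = [17, 44, 23, 65, 54, 61]
  L0: [17, 44, 23, 65, 54, 61]
  L1: h(17,44)=(17*31+44)%997=571 h(23,65)=(23*31+65)%997=778 h(54,61)=(54*31+61)%997=738 -> [571, 778, 738]
  L2: h(571,778)=(571*31+778)%997=533 h(738,738)=(738*31+738)%997=685 -> [533, 685]
  L3: h(533,685)=(533*31+685)%997=259 -> [259]
  root = 259 != target 296
Candidate C: set leaf[2] = 2 -> leaves = [17, 44, 2, 65, 54, 93]
  L0: [17, 44, 2, 65, 54, 93]
  L1: h(17,44)=(17*31+44)%997=571 h(2,65)=(2*31+65)%997=127 h(54,93)=(54*31+93)%997=770 -> [571, 127, 770]
  L2: h(571,127)=(571*31+127)%997=879 h(770,770)=(770*31+770)%997=712 -> [879, 712]
  L3: h(879,712)=(879*31+712)%997=45 -> [45]
  root = 45 != target 296
Candidate A produces the target root.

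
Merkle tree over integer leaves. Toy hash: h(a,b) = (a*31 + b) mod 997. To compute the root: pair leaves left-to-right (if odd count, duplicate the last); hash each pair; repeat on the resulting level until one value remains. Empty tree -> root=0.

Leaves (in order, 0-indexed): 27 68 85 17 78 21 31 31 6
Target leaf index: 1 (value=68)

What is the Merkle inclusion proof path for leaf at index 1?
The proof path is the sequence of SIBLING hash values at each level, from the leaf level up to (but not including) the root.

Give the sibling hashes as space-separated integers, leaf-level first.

Answer: 27 658 829 199

Derivation:
L0 (leaves): [27, 68, 85, 17, 78, 21, 31, 31, 6], target index=1
L1: h(27,68)=(27*31+68)%997=905 [pair 0] h(85,17)=(85*31+17)%997=658 [pair 1] h(78,21)=(78*31+21)%997=445 [pair 2] h(31,31)=(31*31+31)%997=992 [pair 3] h(6,6)=(6*31+6)%997=192 [pair 4] -> [905, 658, 445, 992, 192]
  Sibling for proof at L0: 27
L2: h(905,658)=(905*31+658)%997=797 [pair 0] h(445,992)=(445*31+992)%997=829 [pair 1] h(192,192)=(192*31+192)%997=162 [pair 2] -> [797, 829, 162]
  Sibling for proof at L1: 658
L3: h(797,829)=(797*31+829)%997=611 [pair 0] h(162,162)=(162*31+162)%997=199 [pair 1] -> [611, 199]
  Sibling for proof at L2: 829
L4: h(611,199)=(611*31+199)%997=197 [pair 0] -> [197]
  Sibling for proof at L3: 199
Root: 197
Proof path (sibling hashes from leaf to root): [27, 658, 829, 199]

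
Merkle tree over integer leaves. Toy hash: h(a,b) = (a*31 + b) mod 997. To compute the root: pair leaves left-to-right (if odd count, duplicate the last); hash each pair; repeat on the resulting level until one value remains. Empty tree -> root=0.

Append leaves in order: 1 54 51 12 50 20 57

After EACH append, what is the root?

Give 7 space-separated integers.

Answer: 1 85 279 240 814 851 108

Derivation:
After append 1 (leaves=[1]):
  L0: [1]
  root=1
After append 54 (leaves=[1, 54]):
  L0: [1, 54]
  L1: h(1,54)=(1*31+54)%997=85 -> [85]
  root=85
After append 51 (leaves=[1, 54, 51]):
  L0: [1, 54, 51]
  L1: h(1,54)=(1*31+54)%997=85 h(51,51)=(51*31+51)%997=635 -> [85, 635]
  L2: h(85,635)=(85*31+635)%997=279 -> [279]
  root=279
After append 12 (leaves=[1, 54, 51, 12]):
  L0: [1, 54, 51, 12]
  L1: h(1,54)=(1*31+54)%997=85 h(51,12)=(51*31+12)%997=596 -> [85, 596]
  L2: h(85,596)=(85*31+596)%997=240 -> [240]
  root=240
After append 50 (leaves=[1, 54, 51, 12, 50]):
  L0: [1, 54, 51, 12, 50]
  L1: h(1,54)=(1*31+54)%997=85 h(51,12)=(51*31+12)%997=596 h(50,50)=(50*31+50)%997=603 -> [85, 596, 603]
  L2: h(85,596)=(85*31+596)%997=240 h(603,603)=(603*31+603)%997=353 -> [240, 353]
  L3: h(240,353)=(240*31+353)%997=814 -> [814]
  root=814
After append 20 (leaves=[1, 54, 51, 12, 50, 20]):
  L0: [1, 54, 51, 12, 50, 20]
  L1: h(1,54)=(1*31+54)%997=85 h(51,12)=(51*31+12)%997=596 h(50,20)=(50*31+20)%997=573 -> [85, 596, 573]
  L2: h(85,596)=(85*31+596)%997=240 h(573,573)=(573*31+573)%997=390 -> [240, 390]
  L3: h(240,390)=(240*31+390)%997=851 -> [851]
  root=851
After append 57 (leaves=[1, 54, 51, 12, 50, 20, 57]):
  L0: [1, 54, 51, 12, 50, 20, 57]
  L1: h(1,54)=(1*31+54)%997=85 h(51,12)=(51*31+12)%997=596 h(50,20)=(50*31+20)%997=573 h(57,57)=(57*31+57)%997=827 -> [85, 596, 573, 827]
  L2: h(85,596)=(85*31+596)%997=240 h(573,827)=(573*31+827)%997=644 -> [240, 644]
  L3: h(240,644)=(240*31+644)%997=108 -> [108]
  root=108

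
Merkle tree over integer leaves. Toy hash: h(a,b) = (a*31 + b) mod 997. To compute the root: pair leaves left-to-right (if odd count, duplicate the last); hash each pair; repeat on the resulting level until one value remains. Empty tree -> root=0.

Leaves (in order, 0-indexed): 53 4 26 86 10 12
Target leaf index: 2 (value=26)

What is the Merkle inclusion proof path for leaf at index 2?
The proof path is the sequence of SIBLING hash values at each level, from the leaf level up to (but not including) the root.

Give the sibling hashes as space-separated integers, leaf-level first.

L0 (leaves): [53, 4, 26, 86, 10, 12], target index=2
L1: h(53,4)=(53*31+4)%997=650 [pair 0] h(26,86)=(26*31+86)%997=892 [pair 1] h(10,12)=(10*31+12)%997=322 [pair 2] -> [650, 892, 322]
  Sibling for proof at L0: 86
L2: h(650,892)=(650*31+892)%997=105 [pair 0] h(322,322)=(322*31+322)%997=334 [pair 1] -> [105, 334]
  Sibling for proof at L1: 650
L3: h(105,334)=(105*31+334)%997=598 [pair 0] -> [598]
  Sibling for proof at L2: 334
Root: 598
Proof path (sibling hashes from leaf to root): [86, 650, 334]

Answer: 86 650 334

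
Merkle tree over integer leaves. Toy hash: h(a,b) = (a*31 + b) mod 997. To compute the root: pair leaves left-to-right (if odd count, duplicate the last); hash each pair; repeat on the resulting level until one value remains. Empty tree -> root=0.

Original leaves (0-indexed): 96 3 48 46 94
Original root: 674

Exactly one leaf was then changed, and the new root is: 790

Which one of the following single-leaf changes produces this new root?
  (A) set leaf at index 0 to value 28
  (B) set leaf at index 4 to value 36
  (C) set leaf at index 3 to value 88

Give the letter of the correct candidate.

Original leaves: [96, 3, 48, 46, 94]
Target new root: 790
Try each candidate change and compute the resulting root:
Candidate A: set leaf[0] = 28 -> leaves = [28, 3, 48, 46, 94]
  L0: [28, 3, 48, 46, 94]
  L1: h(28,3)=(28*31+3)%997=871 h(48,46)=(48*31+46)%997=537 h(94,94)=(94*31+94)%997=17 -> [871, 537, 17]
  L2: h(871,537)=(871*31+537)%997=619 h(17,17)=(17*31+17)%997=544 -> [619, 544]
  L3: h(619,544)=(619*31+544)%997=790 -> [790]
  root = 790 == target 790  ** MATCH **
Candidate B: set leaf[4] = 36 -> leaves = [96, 3, 48, 46, 36]
  L0: [96, 3, 48, 46, 36]
  L1: h(96,3)=(96*31+3)%997=985 h(48,46)=(48*31+46)%997=537 h(36,36)=(36*31+36)%997=155 -> [985, 537, 155]
  L2: h(985,537)=(985*31+537)%997=165 h(155,155)=(155*31+155)%997=972 -> [165, 972]
  L3: h(165,972)=(165*31+972)%997=105 -> [105]
  root = 105 != target 790
Candidate C: set leaf[3] = 88 -> leaves = [96, 3, 48, 88, 94]
  L0: [96, 3, 48, 88, 94]
  L1: h(96,3)=(96*31+3)%997=985 h(48,88)=(48*31+88)%997=579 h(94,94)=(94*31+94)%997=17 -> [985, 579, 17]
  L2: h(985,579)=(985*31+579)%997=207 h(17,17)=(17*31+17)%997=544 -> [207, 544]
  L3: h(207,544)=(207*31+544)%997=979 -> [979]
  root = 979 != target 790
Candidate A produces the target root.

Answer: A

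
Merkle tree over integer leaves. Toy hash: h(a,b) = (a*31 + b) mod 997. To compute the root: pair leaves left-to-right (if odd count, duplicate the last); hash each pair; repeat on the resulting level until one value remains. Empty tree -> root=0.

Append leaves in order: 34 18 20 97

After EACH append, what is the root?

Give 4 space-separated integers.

Answer: 34 75 971 51

Derivation:
After append 34 (leaves=[34]):
  L0: [34]
  root=34
After append 18 (leaves=[34, 18]):
  L0: [34, 18]
  L1: h(34,18)=(34*31+18)%997=75 -> [75]
  root=75
After append 20 (leaves=[34, 18, 20]):
  L0: [34, 18, 20]
  L1: h(34,18)=(34*31+18)%997=75 h(20,20)=(20*31+20)%997=640 -> [75, 640]
  L2: h(75,640)=(75*31+640)%997=971 -> [971]
  root=971
After append 97 (leaves=[34, 18, 20, 97]):
  L0: [34, 18, 20, 97]
  L1: h(34,18)=(34*31+18)%997=75 h(20,97)=(20*31+97)%997=717 -> [75, 717]
  L2: h(75,717)=(75*31+717)%997=51 -> [51]
  root=51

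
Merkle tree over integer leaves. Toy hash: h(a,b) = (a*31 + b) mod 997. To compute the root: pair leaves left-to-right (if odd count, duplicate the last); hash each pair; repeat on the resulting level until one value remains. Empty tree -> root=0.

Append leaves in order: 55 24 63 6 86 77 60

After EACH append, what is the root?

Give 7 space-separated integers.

After append 55 (leaves=[55]):
  L0: [55]
  root=55
After append 24 (leaves=[55, 24]):
  L0: [55, 24]
  L1: h(55,24)=(55*31+24)%997=732 -> [732]
  root=732
After append 63 (leaves=[55, 24, 63]):
  L0: [55, 24, 63]
  L1: h(55,24)=(55*31+24)%997=732 h(63,63)=(63*31+63)%997=22 -> [732, 22]
  L2: h(732,22)=(732*31+22)%997=780 -> [780]
  root=780
After append 6 (leaves=[55, 24, 63, 6]):
  L0: [55, 24, 63, 6]
  L1: h(55,24)=(55*31+24)%997=732 h(63,6)=(63*31+6)%997=962 -> [732, 962]
  L2: h(732,962)=(732*31+962)%997=723 -> [723]
  root=723
After append 86 (leaves=[55, 24, 63, 6, 86]):
  L0: [55, 24, 63, 6, 86]
  L1: h(55,24)=(55*31+24)%997=732 h(63,6)=(63*31+6)%997=962 h(86,86)=(86*31+86)%997=758 -> [732, 962, 758]
  L2: h(732,962)=(732*31+962)%997=723 h(758,758)=(758*31+758)%997=328 -> [723, 328]
  L3: h(723,328)=(723*31+328)%997=807 -> [807]
  root=807
After append 77 (leaves=[55, 24, 63, 6, 86, 77]):
  L0: [55, 24, 63, 6, 86, 77]
  L1: h(55,24)=(55*31+24)%997=732 h(63,6)=(63*31+6)%997=962 h(86,77)=(86*31+77)%997=749 -> [732, 962, 749]
  L2: h(732,962)=(732*31+962)%997=723 h(749,749)=(749*31+749)%997=40 -> [723, 40]
  L3: h(723,40)=(723*31+40)%997=519 -> [519]
  root=519
After append 60 (leaves=[55, 24, 63, 6, 86, 77, 60]):
  L0: [55, 24, 63, 6, 86, 77, 60]
  L1: h(55,24)=(55*31+24)%997=732 h(63,6)=(63*31+6)%997=962 h(86,77)=(86*31+77)%997=749 h(60,60)=(60*31+60)%997=923 -> [732, 962, 749, 923]
  L2: h(732,962)=(732*31+962)%997=723 h(749,923)=(749*31+923)%997=214 -> [723, 214]
  L3: h(723,214)=(723*31+214)%997=693 -> [693]
  root=693

Answer: 55 732 780 723 807 519 693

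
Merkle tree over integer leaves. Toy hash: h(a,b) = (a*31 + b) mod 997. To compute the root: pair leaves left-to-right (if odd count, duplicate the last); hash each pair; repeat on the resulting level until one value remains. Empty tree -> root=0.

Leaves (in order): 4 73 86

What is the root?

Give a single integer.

L0: [4, 73, 86]
L1: h(4,73)=(4*31+73)%997=197 h(86,86)=(86*31+86)%997=758 -> [197, 758]
L2: h(197,758)=(197*31+758)%997=883 -> [883]

Answer: 883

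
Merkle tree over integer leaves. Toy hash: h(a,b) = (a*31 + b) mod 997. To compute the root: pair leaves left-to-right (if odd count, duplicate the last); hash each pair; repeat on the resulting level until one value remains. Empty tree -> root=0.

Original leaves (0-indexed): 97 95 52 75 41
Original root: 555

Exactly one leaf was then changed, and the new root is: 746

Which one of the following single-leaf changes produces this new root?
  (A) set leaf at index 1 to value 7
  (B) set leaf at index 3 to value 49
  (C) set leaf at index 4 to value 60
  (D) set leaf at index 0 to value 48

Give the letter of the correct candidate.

Original leaves: [97, 95, 52, 75, 41]
Target new root: 746
Try each candidate change and compute the resulting root:
Candidate A: set leaf[1] = 7 -> leaves = [97, 7, 52, 75, 41]
  L0: [97, 7, 52, 75, 41]
  L1: h(97,7)=(97*31+7)%997=23 h(52,75)=(52*31+75)%997=690 h(41,41)=(41*31+41)%997=315 -> [23, 690, 315]
  L2: h(23,690)=(23*31+690)%997=406 h(315,315)=(315*31+315)%997=110 -> [406, 110]
  L3: h(406,110)=(406*31+110)%997=732 -> [732]
  root = 732 != target 746
Candidate B: set leaf[3] = 49 -> leaves = [97, 95, 52, 49, 41]
  L0: [97, 95, 52, 49, 41]
  L1: h(97,95)=(97*31+95)%997=111 h(52,49)=(52*31+49)%997=664 h(41,41)=(41*31+41)%997=315 -> [111, 664, 315]
  L2: h(111,664)=(111*31+664)%997=117 h(315,315)=(315*31+315)%997=110 -> [117, 110]
  L3: h(117,110)=(117*31+110)%997=746 -> [746]
  root = 746 == target 746  ** MATCH **
Candidate C: set leaf[4] = 60 -> leaves = [97, 95, 52, 75, 60]
  L0: [97, 95, 52, 75, 60]
  L1: h(97,95)=(97*31+95)%997=111 h(52,75)=(52*31+75)%997=690 h(60,60)=(60*31+60)%997=923 -> [111, 690, 923]
  L2: h(111,690)=(111*31+690)%997=143 h(923,923)=(923*31+923)%997=623 -> [143, 623]
  L3: h(143,623)=(143*31+623)%997=71 -> [71]
  root = 71 != target 746
Candidate D: set leaf[0] = 48 -> leaves = [48, 95, 52, 75, 41]
  L0: [48, 95, 52, 75, 41]
  L1: h(48,95)=(48*31+95)%997=586 h(52,75)=(52*31+75)%997=690 h(41,41)=(41*31+41)%997=315 -> [586, 690, 315]
  L2: h(586,690)=(586*31+690)%997=910 h(315,315)=(315*31+315)%997=110 -> [910, 110]
  L3: h(910,110)=(910*31+110)%997=404 -> [404]
  root = 404 != target 746
Candidate B produces the target root.

Answer: B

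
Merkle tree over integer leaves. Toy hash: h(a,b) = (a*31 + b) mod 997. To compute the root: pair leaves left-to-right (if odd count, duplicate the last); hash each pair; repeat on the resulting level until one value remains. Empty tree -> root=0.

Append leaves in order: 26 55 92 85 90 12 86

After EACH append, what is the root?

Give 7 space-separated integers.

After append 26 (leaves=[26]):
  L0: [26]
  root=26
After append 55 (leaves=[26, 55]):
  L0: [26, 55]
  L1: h(26,55)=(26*31+55)%997=861 -> [861]
  root=861
After append 92 (leaves=[26, 55, 92]):
  L0: [26, 55, 92]
  L1: h(26,55)=(26*31+55)%997=861 h(92,92)=(92*31+92)%997=950 -> [861, 950]
  L2: h(861,950)=(861*31+950)%997=722 -> [722]
  root=722
After append 85 (leaves=[26, 55, 92, 85]):
  L0: [26, 55, 92, 85]
  L1: h(26,55)=(26*31+55)%997=861 h(92,85)=(92*31+85)%997=943 -> [861, 943]
  L2: h(861,943)=(861*31+943)%997=715 -> [715]
  root=715
After append 90 (leaves=[26, 55, 92, 85, 90]):
  L0: [26, 55, 92, 85, 90]
  L1: h(26,55)=(26*31+55)%997=861 h(92,85)=(92*31+85)%997=943 h(90,90)=(90*31+90)%997=886 -> [861, 943, 886]
  L2: h(861,943)=(861*31+943)%997=715 h(886,886)=(886*31+886)%997=436 -> [715, 436]
  L3: h(715,436)=(715*31+436)%997=667 -> [667]
  root=667
After append 12 (leaves=[26, 55, 92, 85, 90, 12]):
  L0: [26, 55, 92, 85, 90, 12]
  L1: h(26,55)=(26*31+55)%997=861 h(92,85)=(92*31+85)%997=943 h(90,12)=(90*31+12)%997=808 -> [861, 943, 808]
  L2: h(861,943)=(861*31+943)%997=715 h(808,808)=(808*31+808)%997=931 -> [715, 931]
  L3: h(715,931)=(715*31+931)%997=165 -> [165]
  root=165
After append 86 (leaves=[26, 55, 92, 85, 90, 12, 86]):
  L0: [26, 55, 92, 85, 90, 12, 86]
  L1: h(26,55)=(26*31+55)%997=861 h(92,85)=(92*31+85)%997=943 h(90,12)=(90*31+12)%997=808 h(86,86)=(86*31+86)%997=758 -> [861, 943, 808, 758]
  L2: h(861,943)=(861*31+943)%997=715 h(808,758)=(808*31+758)%997=881 -> [715, 881]
  L3: h(715,881)=(715*31+881)%997=115 -> [115]
  root=115

Answer: 26 861 722 715 667 165 115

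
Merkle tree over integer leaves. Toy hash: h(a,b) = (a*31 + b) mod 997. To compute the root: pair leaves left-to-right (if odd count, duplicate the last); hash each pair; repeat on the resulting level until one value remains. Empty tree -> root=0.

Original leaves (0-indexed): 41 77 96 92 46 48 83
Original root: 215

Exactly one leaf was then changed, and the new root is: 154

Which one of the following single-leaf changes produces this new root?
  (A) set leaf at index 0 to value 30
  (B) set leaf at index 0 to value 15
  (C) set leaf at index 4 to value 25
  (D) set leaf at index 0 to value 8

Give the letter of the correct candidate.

Answer: D

Derivation:
Original leaves: [41, 77, 96, 92, 46, 48, 83]
Target new root: 154
Try each candidate change and compute the resulting root:
Candidate A: set leaf[0] = 30 -> leaves = [30, 77, 96, 92, 46, 48, 83]
  L0: [30, 77, 96, 92, 46, 48, 83]
  L1: h(30,77)=(30*31+77)%997=10 h(96,92)=(96*31+92)%997=77 h(46,48)=(46*31+48)%997=477 h(83,83)=(83*31+83)%997=662 -> [10, 77, 477, 662]
  L2: h(10,77)=(10*31+77)%997=387 h(477,662)=(477*31+662)%997=494 -> [387, 494]
  L3: h(387,494)=(387*31+494)%997=527 -> [527]
  root = 527 != target 154
Candidate B: set leaf[0] = 15 -> leaves = [15, 77, 96, 92, 46, 48, 83]
  L0: [15, 77, 96, 92, 46, 48, 83]
  L1: h(15,77)=(15*31+77)%997=542 h(96,92)=(96*31+92)%997=77 h(46,48)=(46*31+48)%997=477 h(83,83)=(83*31+83)%997=662 -> [542, 77, 477, 662]
  L2: h(542,77)=(542*31+77)%997=927 h(477,662)=(477*31+662)%997=494 -> [927, 494]
  L3: h(927,494)=(927*31+494)%997=318 -> [318]
  root = 318 != target 154
Candidate C: set leaf[4] = 25 -> leaves = [41, 77, 96, 92, 25, 48, 83]
  L0: [41, 77, 96, 92, 25, 48, 83]
  L1: h(41,77)=(41*31+77)%997=351 h(96,92)=(96*31+92)%997=77 h(25,48)=(25*31+48)%997=823 h(83,83)=(83*31+83)%997=662 -> [351, 77, 823, 662]
  L2: h(351,77)=(351*31+77)%997=988 h(823,662)=(823*31+662)%997=253 -> [988, 253]
  L3: h(988,253)=(988*31+253)%997=971 -> [971]
  root = 971 != target 154
Candidate D: set leaf[0] = 8 -> leaves = [8, 77, 96, 92, 46, 48, 83]
  L0: [8, 77, 96, 92, 46, 48, 83]
  L1: h(8,77)=(8*31+77)%997=325 h(96,92)=(96*31+92)%997=77 h(46,48)=(46*31+48)%997=477 h(83,83)=(83*31+83)%997=662 -> [325, 77, 477, 662]
  L2: h(325,77)=(325*31+77)%997=182 h(477,662)=(477*31+662)%997=494 -> [182, 494]
  L3: h(182,494)=(182*31+494)%997=154 -> [154]
  root = 154 == target 154  ** MATCH **
Candidate D produces the target root.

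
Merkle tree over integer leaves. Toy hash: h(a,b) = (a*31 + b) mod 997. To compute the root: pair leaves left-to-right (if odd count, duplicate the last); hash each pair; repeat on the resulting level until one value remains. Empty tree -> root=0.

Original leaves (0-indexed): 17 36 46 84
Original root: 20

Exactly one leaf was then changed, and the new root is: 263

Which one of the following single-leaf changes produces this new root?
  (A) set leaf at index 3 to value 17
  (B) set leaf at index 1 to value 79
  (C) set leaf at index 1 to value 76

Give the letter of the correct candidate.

Original leaves: [17, 36, 46, 84]
Target new root: 263
Try each candidate change and compute the resulting root:
Candidate A: set leaf[3] = 17 -> leaves = [17, 36, 46, 17]
  L0: [17, 36, 46, 17]
  L1: h(17,36)=(17*31+36)%997=563 h(46,17)=(46*31+17)%997=446 -> [563, 446]
  L2: h(563,446)=(563*31+446)%997=950 -> [950]
  root = 950 != target 263
Candidate B: set leaf[1] = 79 -> leaves = [17, 79, 46, 84]
  L0: [17, 79, 46, 84]
  L1: h(17,79)=(17*31+79)%997=606 h(46,84)=(46*31+84)%997=513 -> [606, 513]
  L2: h(606,513)=(606*31+513)%997=356 -> [356]
  root = 356 != target 263
Candidate C: set leaf[1] = 76 -> leaves = [17, 76, 46, 84]
  L0: [17, 76, 46, 84]
  L1: h(17,76)=(17*31+76)%997=603 h(46,84)=(46*31+84)%997=513 -> [603, 513]
  L2: h(603,513)=(603*31+513)%997=263 -> [263]
  root = 263 == target 263  ** MATCH **
Candidate C produces the target root.

Answer: C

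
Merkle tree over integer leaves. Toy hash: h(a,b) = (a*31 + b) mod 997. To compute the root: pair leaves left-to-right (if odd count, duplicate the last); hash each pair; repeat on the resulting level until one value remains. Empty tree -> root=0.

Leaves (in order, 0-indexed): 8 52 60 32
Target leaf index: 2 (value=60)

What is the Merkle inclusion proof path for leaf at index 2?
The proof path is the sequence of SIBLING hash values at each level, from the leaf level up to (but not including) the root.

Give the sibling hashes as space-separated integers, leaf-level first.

Answer: 32 300

Derivation:
L0 (leaves): [8, 52, 60, 32], target index=2
L1: h(8,52)=(8*31+52)%997=300 [pair 0] h(60,32)=(60*31+32)%997=895 [pair 1] -> [300, 895]
  Sibling for proof at L0: 32
L2: h(300,895)=(300*31+895)%997=225 [pair 0] -> [225]
  Sibling for proof at L1: 300
Root: 225
Proof path (sibling hashes from leaf to root): [32, 300]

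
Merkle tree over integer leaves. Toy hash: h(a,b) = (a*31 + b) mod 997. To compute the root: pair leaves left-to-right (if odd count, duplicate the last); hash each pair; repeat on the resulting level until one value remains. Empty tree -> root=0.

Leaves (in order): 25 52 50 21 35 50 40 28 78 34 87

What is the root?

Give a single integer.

Answer: 67

Derivation:
L0: [25, 52, 50, 21, 35, 50, 40, 28, 78, 34, 87]
L1: h(25,52)=(25*31+52)%997=827 h(50,21)=(50*31+21)%997=574 h(35,50)=(35*31+50)%997=138 h(40,28)=(40*31+28)%997=271 h(78,34)=(78*31+34)%997=458 h(87,87)=(87*31+87)%997=790 -> [827, 574, 138, 271, 458, 790]
L2: h(827,574)=(827*31+574)%997=289 h(138,271)=(138*31+271)%997=561 h(458,790)=(458*31+790)%997=33 -> [289, 561, 33]
L3: h(289,561)=(289*31+561)%997=547 h(33,33)=(33*31+33)%997=59 -> [547, 59]
L4: h(547,59)=(547*31+59)%997=67 -> [67]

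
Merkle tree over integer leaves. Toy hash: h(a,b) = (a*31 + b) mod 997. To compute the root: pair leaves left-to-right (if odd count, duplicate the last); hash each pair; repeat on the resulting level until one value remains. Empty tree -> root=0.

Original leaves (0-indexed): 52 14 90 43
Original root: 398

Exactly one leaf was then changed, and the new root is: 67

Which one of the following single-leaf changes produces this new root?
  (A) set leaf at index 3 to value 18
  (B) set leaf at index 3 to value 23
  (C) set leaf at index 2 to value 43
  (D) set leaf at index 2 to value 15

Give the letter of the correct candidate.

Original leaves: [52, 14, 90, 43]
Target new root: 67
Try each candidate change and compute the resulting root:
Candidate A: set leaf[3] = 18 -> leaves = [52, 14, 90, 18]
  L0: [52, 14, 90, 18]
  L1: h(52,14)=(52*31+14)%997=629 h(90,18)=(90*31+18)%997=814 -> [629, 814]
  L2: h(629,814)=(629*31+814)%997=373 -> [373]
  root = 373 != target 67
Candidate B: set leaf[3] = 23 -> leaves = [52, 14, 90, 23]
  L0: [52, 14, 90, 23]
  L1: h(52,14)=(52*31+14)%997=629 h(90,23)=(90*31+23)%997=819 -> [629, 819]
  L2: h(629,819)=(629*31+819)%997=378 -> [378]
  root = 378 != target 67
Candidate C: set leaf[2] = 43 -> leaves = [52, 14, 43, 43]
  L0: [52, 14, 43, 43]
  L1: h(52,14)=(52*31+14)%997=629 h(43,43)=(43*31+43)%997=379 -> [629, 379]
  L2: h(629,379)=(629*31+379)%997=935 -> [935]
  root = 935 != target 67
Candidate D: set leaf[2] = 15 -> leaves = [52, 14, 15, 43]
  L0: [52, 14, 15, 43]
  L1: h(52,14)=(52*31+14)%997=629 h(15,43)=(15*31+43)%997=508 -> [629, 508]
  L2: h(629,508)=(629*31+508)%997=67 -> [67]
  root = 67 == target 67  ** MATCH **
Candidate D produces the target root.

Answer: D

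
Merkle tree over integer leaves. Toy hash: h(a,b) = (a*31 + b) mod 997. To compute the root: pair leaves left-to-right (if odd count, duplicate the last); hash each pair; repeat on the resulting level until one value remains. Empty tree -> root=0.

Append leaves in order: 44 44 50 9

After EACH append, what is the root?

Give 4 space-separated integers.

Answer: 44 411 383 342

Derivation:
After append 44 (leaves=[44]):
  L0: [44]
  root=44
After append 44 (leaves=[44, 44]):
  L0: [44, 44]
  L1: h(44,44)=(44*31+44)%997=411 -> [411]
  root=411
After append 50 (leaves=[44, 44, 50]):
  L0: [44, 44, 50]
  L1: h(44,44)=(44*31+44)%997=411 h(50,50)=(50*31+50)%997=603 -> [411, 603]
  L2: h(411,603)=(411*31+603)%997=383 -> [383]
  root=383
After append 9 (leaves=[44, 44, 50, 9]):
  L0: [44, 44, 50, 9]
  L1: h(44,44)=(44*31+44)%997=411 h(50,9)=(50*31+9)%997=562 -> [411, 562]
  L2: h(411,562)=(411*31+562)%997=342 -> [342]
  root=342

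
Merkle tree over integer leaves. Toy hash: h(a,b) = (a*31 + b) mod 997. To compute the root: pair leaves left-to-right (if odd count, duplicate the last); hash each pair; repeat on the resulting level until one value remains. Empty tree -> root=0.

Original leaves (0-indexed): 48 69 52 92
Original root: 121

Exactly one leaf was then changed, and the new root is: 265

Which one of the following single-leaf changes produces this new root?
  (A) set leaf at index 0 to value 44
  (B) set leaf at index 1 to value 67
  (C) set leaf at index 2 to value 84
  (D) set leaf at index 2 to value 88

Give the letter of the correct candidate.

Answer: A

Derivation:
Original leaves: [48, 69, 52, 92]
Target new root: 265
Try each candidate change and compute the resulting root:
Candidate A: set leaf[0] = 44 -> leaves = [44, 69, 52, 92]
  L0: [44, 69, 52, 92]
  L1: h(44,69)=(44*31+69)%997=436 h(52,92)=(52*31+92)%997=707 -> [436, 707]
  L2: h(436,707)=(436*31+707)%997=265 -> [265]
  root = 265 == target 265  ** MATCH **
Candidate B: set leaf[1] = 67 -> leaves = [48, 67, 52, 92]
  L0: [48, 67, 52, 92]
  L1: h(48,67)=(48*31+67)%997=558 h(52,92)=(52*31+92)%997=707 -> [558, 707]
  L2: h(558,707)=(558*31+707)%997=59 -> [59]
  root = 59 != target 265
Candidate C: set leaf[2] = 84 -> leaves = [48, 69, 84, 92]
  L0: [48, 69, 84, 92]
  L1: h(48,69)=(48*31+69)%997=560 h(84,92)=(84*31+92)%997=702 -> [560, 702]
  L2: h(560,702)=(560*31+702)%997=116 -> [116]
  root = 116 != target 265
Candidate D: set leaf[2] = 88 -> leaves = [48, 69, 88, 92]
  L0: [48, 69, 88, 92]
  L1: h(48,69)=(48*31+69)%997=560 h(88,92)=(88*31+92)%997=826 -> [560, 826]
  L2: h(560,826)=(560*31+826)%997=240 -> [240]
  root = 240 != target 265
Candidate A produces the target root.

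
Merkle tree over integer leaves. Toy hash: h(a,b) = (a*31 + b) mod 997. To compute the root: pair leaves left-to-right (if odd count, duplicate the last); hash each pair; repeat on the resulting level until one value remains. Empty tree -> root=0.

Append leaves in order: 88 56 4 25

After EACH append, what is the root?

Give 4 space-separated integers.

After append 88 (leaves=[88]):
  L0: [88]
  root=88
After append 56 (leaves=[88, 56]):
  L0: [88, 56]
  L1: h(88,56)=(88*31+56)%997=790 -> [790]
  root=790
After append 4 (leaves=[88, 56, 4]):
  L0: [88, 56, 4]
  L1: h(88,56)=(88*31+56)%997=790 h(4,4)=(4*31+4)%997=128 -> [790, 128]
  L2: h(790,128)=(790*31+128)%997=690 -> [690]
  root=690
After append 25 (leaves=[88, 56, 4, 25]):
  L0: [88, 56, 4, 25]
  L1: h(88,56)=(88*31+56)%997=790 h(4,25)=(4*31+25)%997=149 -> [790, 149]
  L2: h(790,149)=(790*31+149)%997=711 -> [711]
  root=711

Answer: 88 790 690 711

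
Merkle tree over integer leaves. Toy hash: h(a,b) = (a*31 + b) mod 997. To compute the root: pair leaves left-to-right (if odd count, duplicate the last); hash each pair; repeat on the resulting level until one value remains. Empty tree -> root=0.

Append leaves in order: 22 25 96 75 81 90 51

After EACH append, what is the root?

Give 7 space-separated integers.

Answer: 22 707 64 43 529 817 845

Derivation:
After append 22 (leaves=[22]):
  L0: [22]
  root=22
After append 25 (leaves=[22, 25]):
  L0: [22, 25]
  L1: h(22,25)=(22*31+25)%997=707 -> [707]
  root=707
After append 96 (leaves=[22, 25, 96]):
  L0: [22, 25, 96]
  L1: h(22,25)=(22*31+25)%997=707 h(96,96)=(96*31+96)%997=81 -> [707, 81]
  L2: h(707,81)=(707*31+81)%997=64 -> [64]
  root=64
After append 75 (leaves=[22, 25, 96, 75]):
  L0: [22, 25, 96, 75]
  L1: h(22,25)=(22*31+25)%997=707 h(96,75)=(96*31+75)%997=60 -> [707, 60]
  L2: h(707,60)=(707*31+60)%997=43 -> [43]
  root=43
After append 81 (leaves=[22, 25, 96, 75, 81]):
  L0: [22, 25, 96, 75, 81]
  L1: h(22,25)=(22*31+25)%997=707 h(96,75)=(96*31+75)%997=60 h(81,81)=(81*31+81)%997=598 -> [707, 60, 598]
  L2: h(707,60)=(707*31+60)%997=43 h(598,598)=(598*31+598)%997=193 -> [43, 193]
  L3: h(43,193)=(43*31+193)%997=529 -> [529]
  root=529
After append 90 (leaves=[22, 25, 96, 75, 81, 90]):
  L0: [22, 25, 96, 75, 81, 90]
  L1: h(22,25)=(22*31+25)%997=707 h(96,75)=(96*31+75)%997=60 h(81,90)=(81*31+90)%997=607 -> [707, 60, 607]
  L2: h(707,60)=(707*31+60)%997=43 h(607,607)=(607*31+607)%997=481 -> [43, 481]
  L3: h(43,481)=(43*31+481)%997=817 -> [817]
  root=817
After append 51 (leaves=[22, 25, 96, 75, 81, 90, 51]):
  L0: [22, 25, 96, 75, 81, 90, 51]
  L1: h(22,25)=(22*31+25)%997=707 h(96,75)=(96*31+75)%997=60 h(81,90)=(81*31+90)%997=607 h(51,51)=(51*31+51)%997=635 -> [707, 60, 607, 635]
  L2: h(707,60)=(707*31+60)%997=43 h(607,635)=(607*31+635)%997=509 -> [43, 509]
  L3: h(43,509)=(43*31+509)%997=845 -> [845]
  root=845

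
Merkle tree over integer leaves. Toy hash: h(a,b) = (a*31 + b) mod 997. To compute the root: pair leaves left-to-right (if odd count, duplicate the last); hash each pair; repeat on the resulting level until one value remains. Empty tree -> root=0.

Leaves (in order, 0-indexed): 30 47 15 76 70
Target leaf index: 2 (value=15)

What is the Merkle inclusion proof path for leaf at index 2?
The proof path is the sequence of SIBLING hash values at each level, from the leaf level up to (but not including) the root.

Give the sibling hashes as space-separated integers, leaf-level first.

Answer: 76 977 893

Derivation:
L0 (leaves): [30, 47, 15, 76, 70], target index=2
L1: h(30,47)=(30*31+47)%997=977 [pair 0] h(15,76)=(15*31+76)%997=541 [pair 1] h(70,70)=(70*31+70)%997=246 [pair 2] -> [977, 541, 246]
  Sibling for proof at L0: 76
L2: h(977,541)=(977*31+541)%997=918 [pair 0] h(246,246)=(246*31+246)%997=893 [pair 1] -> [918, 893]
  Sibling for proof at L1: 977
L3: h(918,893)=(918*31+893)%997=438 [pair 0] -> [438]
  Sibling for proof at L2: 893
Root: 438
Proof path (sibling hashes from leaf to root): [76, 977, 893]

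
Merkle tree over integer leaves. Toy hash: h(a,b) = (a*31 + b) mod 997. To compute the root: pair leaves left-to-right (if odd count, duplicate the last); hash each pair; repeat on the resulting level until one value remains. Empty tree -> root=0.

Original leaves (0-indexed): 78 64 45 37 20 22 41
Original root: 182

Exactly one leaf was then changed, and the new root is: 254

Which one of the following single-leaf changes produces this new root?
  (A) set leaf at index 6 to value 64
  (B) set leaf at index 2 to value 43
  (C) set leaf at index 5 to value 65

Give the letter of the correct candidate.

Original leaves: [78, 64, 45, 37, 20, 22, 41]
Target new root: 254
Try each candidate change and compute the resulting root:
Candidate A: set leaf[6] = 64 -> leaves = [78, 64, 45, 37, 20, 22, 64]
  L0: [78, 64, 45, 37, 20, 22, 64]
  L1: h(78,64)=(78*31+64)%997=488 h(45,37)=(45*31+37)%997=435 h(20,22)=(20*31+22)%997=642 h(64,64)=(64*31+64)%997=54 -> [488, 435, 642, 54]
  L2: h(488,435)=(488*31+435)%997=608 h(642,54)=(642*31+54)%997=16 -> [608, 16]
  L3: h(608,16)=(608*31+16)%997=918 -> [918]
  root = 918 != target 254
Candidate B: set leaf[2] = 43 -> leaves = [78, 64, 43, 37, 20, 22, 41]
  L0: [78, 64, 43, 37, 20, 22, 41]
  L1: h(78,64)=(78*31+64)%997=488 h(43,37)=(43*31+37)%997=373 h(20,22)=(20*31+22)%997=642 h(41,41)=(41*31+41)%997=315 -> [488, 373, 642, 315]
  L2: h(488,373)=(488*31+373)%997=546 h(642,315)=(642*31+315)%997=277 -> [546, 277]
  L3: h(546,277)=(546*31+277)%997=254 -> [254]
  root = 254 == target 254  ** MATCH **
Candidate C: set leaf[5] = 65 -> leaves = [78, 64, 45, 37, 20, 65, 41]
  L0: [78, 64, 45, 37, 20, 65, 41]
  L1: h(78,64)=(78*31+64)%997=488 h(45,37)=(45*31+37)%997=435 h(20,65)=(20*31+65)%997=685 h(41,41)=(41*31+41)%997=315 -> [488, 435, 685, 315]
  L2: h(488,435)=(488*31+435)%997=608 h(685,315)=(685*31+315)%997=613 -> [608, 613]
  L3: h(608,613)=(608*31+613)%997=518 -> [518]
  root = 518 != target 254
Candidate B produces the target root.

Answer: B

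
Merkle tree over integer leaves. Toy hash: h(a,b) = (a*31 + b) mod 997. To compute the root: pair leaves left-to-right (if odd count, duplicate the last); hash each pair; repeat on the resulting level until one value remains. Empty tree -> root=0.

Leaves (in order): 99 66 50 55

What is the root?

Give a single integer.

L0: [99, 66, 50, 55]
L1: h(99,66)=(99*31+66)%997=144 h(50,55)=(50*31+55)%997=608 -> [144, 608]
L2: h(144,608)=(144*31+608)%997=87 -> [87]

Answer: 87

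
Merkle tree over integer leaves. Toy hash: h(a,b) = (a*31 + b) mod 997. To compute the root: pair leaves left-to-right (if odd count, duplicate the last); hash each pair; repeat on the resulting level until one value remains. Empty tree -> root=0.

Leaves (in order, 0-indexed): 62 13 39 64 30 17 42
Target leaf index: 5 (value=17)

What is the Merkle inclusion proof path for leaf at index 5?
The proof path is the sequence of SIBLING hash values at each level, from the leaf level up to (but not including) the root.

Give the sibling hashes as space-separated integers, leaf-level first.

L0 (leaves): [62, 13, 39, 64, 30, 17, 42], target index=5
L1: h(62,13)=(62*31+13)%997=938 [pair 0] h(39,64)=(39*31+64)%997=276 [pair 1] h(30,17)=(30*31+17)%997=947 [pair 2] h(42,42)=(42*31+42)%997=347 [pair 3] -> [938, 276, 947, 347]
  Sibling for proof at L0: 30
L2: h(938,276)=(938*31+276)%997=441 [pair 0] h(947,347)=(947*31+347)%997=791 [pair 1] -> [441, 791]
  Sibling for proof at L1: 347
L3: h(441,791)=(441*31+791)%997=504 [pair 0] -> [504]
  Sibling for proof at L2: 441
Root: 504
Proof path (sibling hashes from leaf to root): [30, 347, 441]

Answer: 30 347 441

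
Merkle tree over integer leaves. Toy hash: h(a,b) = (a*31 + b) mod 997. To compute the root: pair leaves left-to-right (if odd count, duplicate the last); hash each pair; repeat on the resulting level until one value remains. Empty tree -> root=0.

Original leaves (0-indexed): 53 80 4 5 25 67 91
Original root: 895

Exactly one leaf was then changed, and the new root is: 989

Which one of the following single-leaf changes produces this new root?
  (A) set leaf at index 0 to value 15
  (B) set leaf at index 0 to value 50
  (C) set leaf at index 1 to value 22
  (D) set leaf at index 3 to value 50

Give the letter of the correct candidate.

Original leaves: [53, 80, 4, 5, 25, 67, 91]
Target new root: 989
Try each candidate change and compute the resulting root:
Candidate A: set leaf[0] = 15 -> leaves = [15, 80, 4, 5, 25, 67, 91]
  L0: [15, 80, 4, 5, 25, 67, 91]
  L1: h(15,80)=(15*31+80)%997=545 h(4,5)=(4*31+5)%997=129 h(25,67)=(25*31+67)%997=842 h(91,91)=(91*31+91)%997=918 -> [545, 129, 842, 918]
  L2: h(545,129)=(545*31+129)%997=75 h(842,918)=(842*31+918)%997=101 -> [75, 101]
  L3: h(75,101)=(75*31+101)%997=432 -> [432]
  root = 432 != target 989
Candidate B: set leaf[0] = 50 -> leaves = [50, 80, 4, 5, 25, 67, 91]
  L0: [50, 80, 4, 5, 25, 67, 91]
  L1: h(50,80)=(50*31+80)%997=633 h(4,5)=(4*31+5)%997=129 h(25,67)=(25*31+67)%997=842 h(91,91)=(91*31+91)%997=918 -> [633, 129, 842, 918]
  L2: h(633,129)=(633*31+129)%997=809 h(842,918)=(842*31+918)%997=101 -> [809, 101]
  L3: h(809,101)=(809*31+101)%997=255 -> [255]
  root = 255 != target 989
Candidate C: set leaf[1] = 22 -> leaves = [53, 22, 4, 5, 25, 67, 91]
  L0: [53, 22, 4, 5, 25, 67, 91]
  L1: h(53,22)=(53*31+22)%997=668 h(4,5)=(4*31+5)%997=129 h(25,67)=(25*31+67)%997=842 h(91,91)=(91*31+91)%997=918 -> [668, 129, 842, 918]
  L2: h(668,129)=(668*31+129)%997=897 h(842,918)=(842*31+918)%997=101 -> [897, 101]
  L3: h(897,101)=(897*31+101)%997=989 -> [989]
  root = 989 == target 989  ** MATCH **
Candidate D: set leaf[3] = 50 -> leaves = [53, 80, 4, 50, 25, 67, 91]
  L0: [53, 80, 4, 50, 25, 67, 91]
  L1: h(53,80)=(53*31+80)%997=726 h(4,50)=(4*31+50)%997=174 h(25,67)=(25*31+67)%997=842 h(91,91)=(91*31+91)%997=918 -> [726, 174, 842, 918]
  L2: h(726,174)=(726*31+174)%997=746 h(842,918)=(842*31+918)%997=101 -> [746, 101]
  L3: h(746,101)=(746*31+101)%997=296 -> [296]
  root = 296 != target 989
Candidate C produces the target root.

Answer: C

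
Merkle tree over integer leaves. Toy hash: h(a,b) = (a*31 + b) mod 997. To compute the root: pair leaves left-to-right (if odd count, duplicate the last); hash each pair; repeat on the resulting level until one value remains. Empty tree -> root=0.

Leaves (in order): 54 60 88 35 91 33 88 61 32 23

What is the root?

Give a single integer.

Answer: 418

Derivation:
L0: [54, 60, 88, 35, 91, 33, 88, 61, 32, 23]
L1: h(54,60)=(54*31+60)%997=737 h(88,35)=(88*31+35)%997=769 h(91,33)=(91*31+33)%997=860 h(88,61)=(88*31+61)%997=795 h(32,23)=(32*31+23)%997=18 -> [737, 769, 860, 795, 18]
L2: h(737,769)=(737*31+769)%997=685 h(860,795)=(860*31+795)%997=536 h(18,18)=(18*31+18)%997=576 -> [685, 536, 576]
L3: h(685,536)=(685*31+536)%997=834 h(576,576)=(576*31+576)%997=486 -> [834, 486]
L4: h(834,486)=(834*31+486)%997=418 -> [418]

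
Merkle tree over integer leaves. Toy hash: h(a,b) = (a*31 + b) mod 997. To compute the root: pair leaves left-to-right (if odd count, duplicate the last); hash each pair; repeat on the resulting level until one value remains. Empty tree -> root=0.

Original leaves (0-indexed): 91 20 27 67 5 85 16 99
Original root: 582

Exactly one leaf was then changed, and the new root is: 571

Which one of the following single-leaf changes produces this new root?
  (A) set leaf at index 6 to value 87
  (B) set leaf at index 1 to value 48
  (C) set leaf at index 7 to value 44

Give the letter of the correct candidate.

Original leaves: [91, 20, 27, 67, 5, 85, 16, 99]
Target new root: 571
Try each candidate change and compute the resulting root:
Candidate A: set leaf[6] = 87 -> leaves = [91, 20, 27, 67, 5, 85, 87, 99]
  L0: [91, 20, 27, 67, 5, 85, 87, 99]
  L1: h(91,20)=(91*31+20)%997=847 h(27,67)=(27*31+67)%997=904 h(5,85)=(5*31+85)%997=240 h(87,99)=(87*31+99)%997=802 -> [847, 904, 240, 802]
  L2: h(847,904)=(847*31+904)%997=242 h(240,802)=(240*31+802)%997=266 -> [242, 266]
  L3: h(242,266)=(242*31+266)%997=789 -> [789]
  root = 789 != target 571
Candidate B: set leaf[1] = 48 -> leaves = [91, 48, 27, 67, 5, 85, 16, 99]
  L0: [91, 48, 27, 67, 5, 85, 16, 99]
  L1: h(91,48)=(91*31+48)%997=875 h(27,67)=(27*31+67)%997=904 h(5,85)=(5*31+85)%997=240 h(16,99)=(16*31+99)%997=595 -> [875, 904, 240, 595]
  L2: h(875,904)=(875*31+904)%997=113 h(240,595)=(240*31+595)%997=59 -> [113, 59]
  L3: h(113,59)=(113*31+59)%997=571 -> [571]
  root = 571 == target 571  ** MATCH **
Candidate C: set leaf[7] = 44 -> leaves = [91, 20, 27, 67, 5, 85, 16, 44]
  L0: [91, 20, 27, 67, 5, 85, 16, 44]
  L1: h(91,20)=(91*31+20)%997=847 h(27,67)=(27*31+67)%997=904 h(5,85)=(5*31+85)%997=240 h(16,44)=(16*31+44)%997=540 -> [847, 904, 240, 540]
  L2: h(847,904)=(847*31+904)%997=242 h(240,540)=(240*31+540)%997=4 -> [242, 4]
  L3: h(242,4)=(242*31+4)%997=527 -> [527]
  root = 527 != target 571
Candidate B produces the target root.

Answer: B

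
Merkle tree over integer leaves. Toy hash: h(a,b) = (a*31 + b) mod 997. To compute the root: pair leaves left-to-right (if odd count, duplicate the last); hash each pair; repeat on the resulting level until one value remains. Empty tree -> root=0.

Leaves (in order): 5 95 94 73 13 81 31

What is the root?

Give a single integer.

L0: [5, 95, 94, 73, 13, 81, 31]
L1: h(5,95)=(5*31+95)%997=250 h(94,73)=(94*31+73)%997=993 h(13,81)=(13*31+81)%997=484 h(31,31)=(31*31+31)%997=992 -> [250, 993, 484, 992]
L2: h(250,993)=(250*31+993)%997=767 h(484,992)=(484*31+992)%997=44 -> [767, 44]
L3: h(767,44)=(767*31+44)%997=890 -> [890]

Answer: 890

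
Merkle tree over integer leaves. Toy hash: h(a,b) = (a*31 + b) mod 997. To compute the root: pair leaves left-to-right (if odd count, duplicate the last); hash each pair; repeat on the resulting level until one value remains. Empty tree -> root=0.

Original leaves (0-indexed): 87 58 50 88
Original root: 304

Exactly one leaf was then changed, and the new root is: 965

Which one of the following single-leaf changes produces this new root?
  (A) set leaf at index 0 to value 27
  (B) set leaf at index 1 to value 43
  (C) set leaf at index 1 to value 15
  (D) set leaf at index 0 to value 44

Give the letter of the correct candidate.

Answer: C

Derivation:
Original leaves: [87, 58, 50, 88]
Target new root: 965
Try each candidate change and compute the resulting root:
Candidate A: set leaf[0] = 27 -> leaves = [27, 58, 50, 88]
  L0: [27, 58, 50, 88]
  L1: h(27,58)=(27*31+58)%997=895 h(50,88)=(50*31+88)%997=641 -> [895, 641]
  L2: h(895,641)=(895*31+641)%997=470 -> [470]
  root = 470 != target 965
Candidate B: set leaf[1] = 43 -> leaves = [87, 43, 50, 88]
  L0: [87, 43, 50, 88]
  L1: h(87,43)=(87*31+43)%997=746 h(50,88)=(50*31+88)%997=641 -> [746, 641]
  L2: h(746,641)=(746*31+641)%997=836 -> [836]
  root = 836 != target 965
Candidate C: set leaf[1] = 15 -> leaves = [87, 15, 50, 88]
  L0: [87, 15, 50, 88]
  L1: h(87,15)=(87*31+15)%997=718 h(50,88)=(50*31+88)%997=641 -> [718, 641]
  L2: h(718,641)=(718*31+641)%997=965 -> [965]
  root = 965 == target 965  ** MATCH **
Candidate D: set leaf[0] = 44 -> leaves = [44, 58, 50, 88]
  L0: [44, 58, 50, 88]
  L1: h(44,58)=(44*31+58)%997=425 h(50,88)=(50*31+88)%997=641 -> [425, 641]
  L2: h(425,641)=(425*31+641)%997=855 -> [855]
  root = 855 != target 965
Candidate C produces the target root.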